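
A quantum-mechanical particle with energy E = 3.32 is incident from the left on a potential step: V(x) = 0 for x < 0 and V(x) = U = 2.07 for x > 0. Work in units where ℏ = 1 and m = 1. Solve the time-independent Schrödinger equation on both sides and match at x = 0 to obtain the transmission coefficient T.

On each side the TISE gives plane waves with k = √(2m(E − V))/ℏ: k₁ = √(2·1·3.32) = 2.577, k₂ = √(2·1·1.25) = 1.581.
Matching ψ and ψ′ at x = 0 gives r = (k₁ − k₂)/(k₁ + k₂), so R = r² = 0.05734 and T = 1 − R = 0.9427.

T = 0.943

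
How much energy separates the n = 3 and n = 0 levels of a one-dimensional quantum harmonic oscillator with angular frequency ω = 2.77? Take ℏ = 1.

E_n = ℏω(n + ½), so ΔE = (3 − 0) ℏω = 3 × 2.77 = 8.310.

ΔE = 8.31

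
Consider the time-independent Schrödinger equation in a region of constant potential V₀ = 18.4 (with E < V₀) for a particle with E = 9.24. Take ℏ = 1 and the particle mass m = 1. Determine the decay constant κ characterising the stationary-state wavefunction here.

Since E < V₀ the TISE in this region is ψ'' = κ²ψ with κ = √(2m(V₀ − E))/ℏ.
κ = √(2 × 1 × 9.16) = 4.280.

κ = 4.28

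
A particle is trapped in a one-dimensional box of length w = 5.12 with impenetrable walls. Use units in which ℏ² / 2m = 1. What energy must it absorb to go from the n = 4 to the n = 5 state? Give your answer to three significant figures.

E_n = n²π²ℏ²/(2mw²), so ΔE = (5² − 4²) π²ℏ²/(2mw²).
ΔE = 9 × π² / (2 × 0.5 × 5.12²) = 3.388.

ΔE = 3.39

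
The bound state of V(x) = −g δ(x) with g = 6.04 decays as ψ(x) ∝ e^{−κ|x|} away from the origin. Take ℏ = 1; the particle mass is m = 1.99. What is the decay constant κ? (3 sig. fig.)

κ = 12.0

Integrate −(ℏ²/2m)ψ'' − gδ(x)ψ = Eψ from −ε to +ε: the ψ'' term gives ψ'(0⁺) − ψ'(0⁻) and the δ term gives −(2mg/ℏ²)ψ(0).
With ψ ∝ e^{−κ|x|} this yields −2κ = −2mg/ℏ², so κ = mg/ℏ² = 12.02.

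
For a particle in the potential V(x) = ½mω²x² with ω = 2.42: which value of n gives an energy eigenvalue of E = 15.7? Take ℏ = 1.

Invert E_n = (n + ½)ℏω: n = E/ℏω − ½ = 5.988, so n = 6.

n = 6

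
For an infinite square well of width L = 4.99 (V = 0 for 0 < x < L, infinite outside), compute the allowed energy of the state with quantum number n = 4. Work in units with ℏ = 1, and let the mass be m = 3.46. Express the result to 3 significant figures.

The infinite-well eigenfunctions ψ_n = √(2/L) sin(nπx/L) vanish at both walls, giving E_n = n²π²ℏ²/(2mL²).
E_4 = 4² × π² / (2 × 3.46 × 4.99²) = 0.9165.

E = 0.916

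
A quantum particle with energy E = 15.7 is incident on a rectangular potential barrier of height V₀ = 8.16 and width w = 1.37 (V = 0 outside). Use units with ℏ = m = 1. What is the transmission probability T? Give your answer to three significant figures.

T = 0.913

E > V₀: inside the barrier k₂ = √(2m(E − V₀))/ℏ = 3.883, k₂w = 5.320.
Matching at both interfaces gives T⁻¹ = 1 + V₀² sin²(k₂w) / [4E(E − V₀)] = 1.095, hence T = 0.913.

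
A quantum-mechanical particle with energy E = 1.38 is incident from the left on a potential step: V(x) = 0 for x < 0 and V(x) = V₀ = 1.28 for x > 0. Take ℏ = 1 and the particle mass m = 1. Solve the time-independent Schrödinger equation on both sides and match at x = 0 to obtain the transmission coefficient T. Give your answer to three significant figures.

T = 0.668

On each side the TISE gives plane waves with k = √(2m(E − V))/ℏ: k₁ = √(2·1·1.38) = 1.661, k₂ = √(2·1·0.1) = 0.4472.
Continuity of ψ and ψ′ at the step yields the reflection amplitude r = (k₁ − k₂)/(k₁ + k₂) = 0.5758; thus R = |r|² = 0.3316, T = 0.6684.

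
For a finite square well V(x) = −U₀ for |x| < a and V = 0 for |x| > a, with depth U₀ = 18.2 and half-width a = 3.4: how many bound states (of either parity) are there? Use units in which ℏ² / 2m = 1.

N = 10

Define the well-strength parameter z₀ = (a/ℏ)√(2mU₀) = 3.4 × √(2·0.5·18.2) = 14.50.
The even/odd transcendental equations gain one root per π/2 in z₀, giving N = 1 + ⌊2z₀/π⌋ = 1 + ⌊9.234⌋ = 10.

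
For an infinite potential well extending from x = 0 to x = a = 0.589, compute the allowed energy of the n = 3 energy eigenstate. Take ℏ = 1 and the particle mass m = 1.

E = 128

The infinite-well eigenfunctions ψ_n = √(2/a) sin(nπx/a) vanish at both walls, giving E_n = n²π²ℏ²/(2ma²).
E_3 = 3² × π² / (2 × 1 × 0.589²) = 128.0.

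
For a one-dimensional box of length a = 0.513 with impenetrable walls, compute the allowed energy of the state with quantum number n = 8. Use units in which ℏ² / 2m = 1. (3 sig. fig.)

Requiring ψ(0) = ψ(a) = 0 quantises k = nπ/a, hence E_n = ℏ²k²/2m = n²π²ℏ²/(2ma²).
E_8 = 8² × π² / (2 × 0.5 × 0.513²) = 2400.

E = 2400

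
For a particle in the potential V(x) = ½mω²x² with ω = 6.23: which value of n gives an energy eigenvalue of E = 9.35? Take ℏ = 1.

n = 1

E_n = ℏω(n + ½) ⇒ n = E/(ℏω) − ½ = 9.35/6.23 − 0.5 = 1.001 → n = 1.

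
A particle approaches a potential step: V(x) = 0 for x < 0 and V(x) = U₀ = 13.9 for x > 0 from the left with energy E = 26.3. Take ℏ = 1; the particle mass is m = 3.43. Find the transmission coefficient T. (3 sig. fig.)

On each side the TISE gives plane waves with k = √(2m(E − V))/ℏ: k₁ = √(2·3.43·26.3) = 13.43, k₂ = √(2·3.43·12.4) = 9.223.
Matching ψ and ψ′ at x = 0 gives r = (k₁ − k₂)/(k₁ + k₂), so R = r² = 0.03452 and T = 1 − R = 0.9655.

T = 0.965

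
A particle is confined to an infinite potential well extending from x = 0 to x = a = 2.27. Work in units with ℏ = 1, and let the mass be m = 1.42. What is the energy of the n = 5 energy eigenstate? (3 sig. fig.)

Requiring ψ(0) = ψ(a) = 0 quantises k = nπ/a, hence E_n = ℏ²k²/2m = n²π²ℏ²/(2ma²).
E_5 = 5² × π² / (2 × 1.42 × 2.27²) = 16.86.

E = 16.9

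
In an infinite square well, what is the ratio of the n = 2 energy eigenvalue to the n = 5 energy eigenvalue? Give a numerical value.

E_n = n²π²ℏ²/(2mL²) so the ratio is n₂²/n₁² = 4/25 = 0.16.

0.16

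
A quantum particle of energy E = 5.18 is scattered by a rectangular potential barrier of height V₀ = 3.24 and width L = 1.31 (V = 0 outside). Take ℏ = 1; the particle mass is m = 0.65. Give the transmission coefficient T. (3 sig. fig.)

T = 0.834

Above the barrier the interior wavenumber is k₂ = √(2m(E − V₀))/ℏ = 1.588, giving phase k₂L = 2.080.
Matching at both interfaces gives T⁻¹ = 1 + V₀² sin²(k₂L) / [4E(E − V₀)] = 1.199, hence T = 0.834.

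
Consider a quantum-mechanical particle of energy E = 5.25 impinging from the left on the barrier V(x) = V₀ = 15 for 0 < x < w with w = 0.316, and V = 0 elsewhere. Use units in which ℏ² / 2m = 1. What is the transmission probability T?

Since E < V₀ the interior solution is evanescent with decay constant κ = √(2m(V₀ − E))/ℏ = 3.122.
κw = 0.9867, sinh(κw) = 1.155.
Matching ψ, ψ′ at both faces gives T = [1 + V₀² sinh²(κw) / (4E(V₀ − E))]⁻¹ = 1/2.465 = 0.406.

T = 0.406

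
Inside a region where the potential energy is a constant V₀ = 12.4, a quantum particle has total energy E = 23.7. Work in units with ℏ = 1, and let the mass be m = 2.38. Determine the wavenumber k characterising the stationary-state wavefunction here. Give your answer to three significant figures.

k = 7.33

With E > V₀ the solution is oscillatory, ψ ∝ e^{±ikx} with k = √(2m(E − V₀))/ℏ.
k = √(2 × 2.38 × 11.3) = 7.334.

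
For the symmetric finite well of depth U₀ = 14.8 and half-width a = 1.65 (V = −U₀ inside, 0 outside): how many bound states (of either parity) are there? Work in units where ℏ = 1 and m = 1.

The dimensionless depth is z₀ = a√(2mU₀)/ℏ = 1.65 × √(29.60) = 8.977.
A new bound state (alternating even/odd) appears each time z₀ passes a multiple of π/2, so N = ⌊2z₀/π⌋ + 1 = ⌊5.715⌋ + 1 = 6.

N = 6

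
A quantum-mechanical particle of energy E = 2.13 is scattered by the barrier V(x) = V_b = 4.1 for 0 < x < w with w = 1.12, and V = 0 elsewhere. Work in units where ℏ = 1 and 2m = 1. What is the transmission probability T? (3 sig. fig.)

T = 0.158

E < V_b: inside the barrier ψ ∝ e^{±κx} with κ = √(2m(V_b − E))/ℏ = 1.404.
κw = 1.572, sinh(κw) = 2.304.
The exact tunnelling result is T⁻¹ = 1 + V_b² sinh²(κw) / [4E(V_b − E)] = 6.318, so T = 0.158.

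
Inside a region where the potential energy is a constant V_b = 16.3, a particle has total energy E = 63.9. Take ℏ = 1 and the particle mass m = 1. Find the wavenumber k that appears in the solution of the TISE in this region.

With E > V_b the solution is oscillatory, ψ ∝ e^{±ikx} with k = √(2m(E − V_b))/ℏ.
k = √(2 × 1 × 47.6) = 9.757.

k = 9.76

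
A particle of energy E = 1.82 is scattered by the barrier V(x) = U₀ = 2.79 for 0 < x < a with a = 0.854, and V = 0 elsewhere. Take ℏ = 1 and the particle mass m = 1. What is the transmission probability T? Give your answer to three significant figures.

T = 0.290

Since E < U₀ the interior solution is evanescent with decay constant κ = √(2m(U₀ − E))/ℏ = 1.393.
κa = 1.189, sinh(κa) = 1.491.
The exact tunnelling result is T⁻¹ = 1 + U₀² sinh²(κa) / [4E(U₀ − E)] = 3.449, so T = 0.290.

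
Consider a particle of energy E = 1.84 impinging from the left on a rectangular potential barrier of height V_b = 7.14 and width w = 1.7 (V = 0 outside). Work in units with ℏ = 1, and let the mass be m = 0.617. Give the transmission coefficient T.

T = 0.000512

Since E < V_b the interior solution is evanescent with decay constant κ = √(2m(V_b − E))/ℏ = 2.557.
κw = 4.348, sinh(κw) = 38.64.
The exact tunnelling result is T⁻¹ = 1 + V_b² sinh²(κw) / [4E(V_b − E)] = 1952, so T = 0.000512.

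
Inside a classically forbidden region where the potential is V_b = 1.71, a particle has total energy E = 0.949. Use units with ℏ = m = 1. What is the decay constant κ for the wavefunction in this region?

κ = 1.23

Since E < V_b the TISE in this region is ψ'' = κ²ψ with κ = √(2m(V_b − E))/ℏ.
κ = √(2 × 1 × 0.761) = 1.234.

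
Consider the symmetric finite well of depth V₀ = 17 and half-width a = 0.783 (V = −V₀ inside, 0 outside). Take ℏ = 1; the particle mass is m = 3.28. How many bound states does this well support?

N = 6

The dimensionless depth is z₀ = a√(2mV₀)/ℏ = 0.783 × √(111.5) = 8.269.
A new bound state (alternating even/odd) appears each time z₀ passes a multiple of π/2, so N = ⌊2z₀/π⌋ + 1 = ⌊5.264⌋ + 1 = 6.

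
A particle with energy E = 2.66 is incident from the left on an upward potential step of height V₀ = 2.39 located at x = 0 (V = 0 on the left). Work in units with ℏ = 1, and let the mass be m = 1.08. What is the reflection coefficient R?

R = 0.267

The wavenumbers are k₁ = √(2mE)/ℏ = 2.397 on the left and k₂ = √(2m(E − V₀))/ℏ = 0.7637 on the right.
Continuity of ψ and ψ′ at the step yields the reflection amplitude r = (k₁ − k₂)/(k₁ + k₂) = 0.5168; thus R = |r|² = 0.2670, T = 0.7330.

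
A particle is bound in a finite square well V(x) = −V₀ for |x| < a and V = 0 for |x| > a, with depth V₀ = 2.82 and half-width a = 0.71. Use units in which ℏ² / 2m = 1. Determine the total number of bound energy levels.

N = 1

Define the well-strength parameter z₀ = (a/ℏ)√(2mV₀) = 0.71 × √(2·0.5·2.82) = 1.192.
A new bound state (alternating even/odd) appears each time z₀ passes a multiple of π/2, so N = ⌊2z₀/π⌋ + 1 = ⌊0.7590⌋ + 1 = 1.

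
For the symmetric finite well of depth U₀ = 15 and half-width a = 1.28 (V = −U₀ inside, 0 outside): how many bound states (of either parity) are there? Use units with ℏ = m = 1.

N = 5

Define the well-strength parameter z₀ = (a/ℏ)√(2mU₀) = 1.28 × √(2·1·15) = 7.011.
The even/odd transcendental equations gain one root per π/2 in z₀, giving N = 1 + ⌊2z₀/π⌋ = 1 + ⌊4.463⌋ = 5.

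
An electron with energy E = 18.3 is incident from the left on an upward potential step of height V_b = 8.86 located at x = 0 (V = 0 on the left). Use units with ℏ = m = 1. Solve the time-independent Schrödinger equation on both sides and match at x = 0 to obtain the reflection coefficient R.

On each side the TISE gives plane waves with k = √(2m(E − V))/ℏ: k₁ = √(2·1·18.3) = 6.050, k₂ = √(2·1·9.44) = 4.345.
Matching ψ and ψ′ at x = 0 gives r = (k₁ − k₂)/(k₁ + k₂), so R = r² = 0.02689 and T = 1 − R = 0.9731.

R = 0.0269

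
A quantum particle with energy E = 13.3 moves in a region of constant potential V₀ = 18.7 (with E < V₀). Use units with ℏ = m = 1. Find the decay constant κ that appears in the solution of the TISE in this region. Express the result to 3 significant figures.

Since E < V₀ the TISE in this region is ψ'' = κ²ψ with κ = √(2m(V₀ − E))/ℏ.
κ = √(2 × 1 × 5.4) = 3.286.

κ = 3.29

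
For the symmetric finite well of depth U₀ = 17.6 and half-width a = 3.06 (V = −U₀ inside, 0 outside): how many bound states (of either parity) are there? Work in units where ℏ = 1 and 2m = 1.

N = 9

Define the well-strength parameter z₀ = (a/ℏ)√(2mU₀) = 3.06 × √(2·0.5·17.6) = 12.84.
A new bound state (alternating even/odd) appears each time z₀ passes a multiple of π/2, so N = ⌊2z₀/π⌋ + 1 = ⌊8.173⌋ + 1 = 9.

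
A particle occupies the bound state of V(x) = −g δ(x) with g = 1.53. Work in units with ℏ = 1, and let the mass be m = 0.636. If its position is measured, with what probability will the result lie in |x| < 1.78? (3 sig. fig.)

P = 0.969

The normalised bound state is ψ = √κ e^{−κ|x|} with κ = mg/ℏ² = 0.9731.
P(|x| < d) = ∫_{−d}^{d} κ e^{−2κ|x|} dx = 1 − e^{−2κd} = 1 − e^{−3.464} = 0.9687.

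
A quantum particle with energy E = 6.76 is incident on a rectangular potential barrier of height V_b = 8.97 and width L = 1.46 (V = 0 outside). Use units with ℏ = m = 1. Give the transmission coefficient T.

E < V_b: inside the barrier ψ ∝ e^{±κx} with κ = √(2m(V_b − E))/ℏ = 2.102.
κL = 3.069, sinh(κL) = 10.74.
The exact tunnelling result is T⁻¹ = 1 + V_b² sinh²(κL) / [4E(V_b − E)] = 156.4, so T = 0.00640.

T = 0.00640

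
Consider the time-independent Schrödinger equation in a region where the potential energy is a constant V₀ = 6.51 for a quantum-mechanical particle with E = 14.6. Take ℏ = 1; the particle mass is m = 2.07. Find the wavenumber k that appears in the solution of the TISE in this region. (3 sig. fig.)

k = 5.79

With E > V₀ the solution is oscillatory, ψ ∝ e^{±ikx} with k = √(2m(E − V₀))/ℏ.
k = √(2 × 2.07 × 8.09) = 5.787.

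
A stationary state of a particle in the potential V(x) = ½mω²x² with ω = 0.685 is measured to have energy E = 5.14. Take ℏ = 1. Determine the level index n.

E_n = ℏω(n + ½) ⇒ n = E/(ℏω) − ½ = 5.14/0.685 − 0.5 = 7.004 → n = 7.

n = 7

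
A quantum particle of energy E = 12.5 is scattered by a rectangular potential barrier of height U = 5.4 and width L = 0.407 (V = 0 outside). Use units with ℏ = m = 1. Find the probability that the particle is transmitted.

T = 0.924

E > U: inside the barrier k₂ = √(2m(E − U))/ℏ = 3.768, k₂L = 1.534.
Matching at both interfaces gives T⁻¹ = 1 + U² sin²(k₂L) / [4E(E − U)] = 1.082, hence T = 0.924.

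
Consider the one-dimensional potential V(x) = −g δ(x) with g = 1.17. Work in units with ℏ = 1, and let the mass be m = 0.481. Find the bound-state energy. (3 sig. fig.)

The bound state is ψ(x) = √κ e^{−κ|x|}. The derivative jump ψ'(0⁺) − ψ'(0⁻) = −(2mg/ℏ²)ψ(0) fixes κ = mg/ℏ² = 0.5628.
Then E = −ℏ²κ²/(2m) = −mg²/(2ℏ²) = -0.3292.

E = -0.329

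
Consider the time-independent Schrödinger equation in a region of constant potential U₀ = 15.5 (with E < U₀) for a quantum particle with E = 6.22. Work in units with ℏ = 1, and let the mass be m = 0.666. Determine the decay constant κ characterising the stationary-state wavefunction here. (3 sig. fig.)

κ = 3.52

Since E < U₀ the TISE in this region is ψ'' = κ²ψ with κ = √(2m(U₀ − E))/ℏ.
κ = √(2 × 0.666 × 9.28) = 3.516.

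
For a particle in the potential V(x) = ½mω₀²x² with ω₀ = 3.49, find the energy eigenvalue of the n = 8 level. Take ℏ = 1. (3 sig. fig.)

The oscillator eigenvalues are E_n = ℏω₀(n + ½), so E_8 = 3.49 × 8.5 = 29.67.

E = 29.7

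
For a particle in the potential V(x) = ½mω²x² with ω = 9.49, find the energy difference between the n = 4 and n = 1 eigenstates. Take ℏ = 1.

E_n = ℏω(n + ½), so ΔE = (4 − 1) ℏω = 3 × 9.49 = 28.47.

ΔE = 28.5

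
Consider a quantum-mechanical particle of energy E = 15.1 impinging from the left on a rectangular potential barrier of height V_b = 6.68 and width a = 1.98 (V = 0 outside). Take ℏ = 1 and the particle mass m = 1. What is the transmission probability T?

E > V_b: inside the barrier k₂ = √(2m(E − V_b))/ℏ = 4.104, k₂a = 8.125.
Matching at both interfaces gives T⁻¹ = 1 + V_b² sin²(k₂a) / [4E(E − V_b)] = 1.081, hence T = 0.925.

T = 0.925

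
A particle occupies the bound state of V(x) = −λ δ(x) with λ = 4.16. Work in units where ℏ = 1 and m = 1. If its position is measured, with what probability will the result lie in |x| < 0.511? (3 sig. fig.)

The normalised bound state is ψ = √κ e^{−κ|x|} with κ = mλ/ℏ² = 4.160.
P(|x| < d) = ∫_{−d}^{d} κ e^{−2κ|x|} dx = 1 − e^{−2κd} = 1 − e^{−4.252} = 0.9858.

P = 0.986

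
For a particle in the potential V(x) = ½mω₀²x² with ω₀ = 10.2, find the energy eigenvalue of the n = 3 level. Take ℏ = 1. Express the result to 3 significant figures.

The oscillator eigenvalues are E_n = ℏω₀(n + ½), so E_3 = 10.2 × 3.5 = 35.70.

E = 35.7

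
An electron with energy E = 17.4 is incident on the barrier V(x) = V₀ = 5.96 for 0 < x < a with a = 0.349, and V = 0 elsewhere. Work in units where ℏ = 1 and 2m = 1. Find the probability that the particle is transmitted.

E > V₀: inside the barrier k₂ = √(2m(E − V₀))/ℏ = 3.382, k₂a = 1.180.
T = [1 + V₀² sin²(k₂a) / (4E(E − V₀))]⁻¹ = 1/1.038 = 0.963.

T = 0.963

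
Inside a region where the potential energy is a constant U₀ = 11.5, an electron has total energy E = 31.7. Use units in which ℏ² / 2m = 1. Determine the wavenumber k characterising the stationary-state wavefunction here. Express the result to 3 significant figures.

k = 4.49

With E > U₀ the solution is oscillatory, ψ ∝ e^{±ikx} with k = √(2m(E − U₀))/ℏ.
k = √(2 × 0.5 × 20.2) = 4.494.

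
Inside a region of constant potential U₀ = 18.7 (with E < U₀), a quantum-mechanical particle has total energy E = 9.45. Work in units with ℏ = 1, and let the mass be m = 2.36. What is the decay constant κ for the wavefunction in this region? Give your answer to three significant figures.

κ = 6.61

Since E < U₀ the TISE in this region is ψ'' = κ²ψ with κ = √(2m(U₀ − E))/ℏ.
κ = √(2 × 2.36 × 9.25) = 6.608.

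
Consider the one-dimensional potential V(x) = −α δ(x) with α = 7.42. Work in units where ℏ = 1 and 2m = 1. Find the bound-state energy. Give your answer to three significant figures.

The bound state is ψ(x) = √κ e^{−κ|x|}. The derivative jump ψ'(0⁺) − ψ'(0⁻) = −(2mα/ℏ²)ψ(0) fixes κ = mα/ℏ² = 3.710.
Then E = −ℏ²κ²/(2m) = −mα²/(2ℏ²) = -13.76.

E = -13.8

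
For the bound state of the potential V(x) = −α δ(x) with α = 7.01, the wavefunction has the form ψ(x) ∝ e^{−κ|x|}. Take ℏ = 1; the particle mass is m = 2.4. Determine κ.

Integrate −(ℏ²/2m)ψ'' − αδ(x)ψ = Eψ from −ε to +ε: the ψ'' term gives ψ'(0⁺) − ψ'(0⁻) and the δ term gives −(2mα/ℏ²)ψ(0).
With ψ ∝ e^{−κ|x|} this yields −2κ = −2mα/ℏ², so κ = mα/ℏ² = 16.82.

κ = 16.8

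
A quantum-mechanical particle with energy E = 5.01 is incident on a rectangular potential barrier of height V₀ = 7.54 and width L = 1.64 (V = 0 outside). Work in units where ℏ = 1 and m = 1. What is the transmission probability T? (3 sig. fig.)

E < V₀: inside the barrier ψ ∝ e^{±κx} with κ = √(2m(V₀ − E))/ℏ = 2.249.
κL = 3.689, sinh(κL) = 19.99.
Matching ψ, ψ′ at both faces gives T = [1 + V₀² sinh²(κL) / (4E(V₀ − E))]⁻¹ = 1/449.2 = 0.00223.

T = 0.00223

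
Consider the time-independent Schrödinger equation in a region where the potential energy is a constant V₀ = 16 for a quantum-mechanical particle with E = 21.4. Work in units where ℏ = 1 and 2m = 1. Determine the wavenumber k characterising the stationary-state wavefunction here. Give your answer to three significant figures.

k = 2.32

With E > V₀ the solution is oscillatory, ψ ∝ e^{±ikx} with k = √(2m(E − V₀))/ℏ.
k = √(2 × 0.5 × 5.4) = 2.324.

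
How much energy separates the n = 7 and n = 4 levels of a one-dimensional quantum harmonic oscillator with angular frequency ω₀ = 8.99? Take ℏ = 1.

E_n = ℏω₀(n + ½), so ΔE = (7 − 4) ℏω₀ = 3 × 8.99 = 26.97.

ΔE = 27.0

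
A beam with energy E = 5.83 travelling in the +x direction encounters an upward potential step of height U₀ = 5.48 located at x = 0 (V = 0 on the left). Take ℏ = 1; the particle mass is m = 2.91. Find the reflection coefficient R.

On each side the TISE gives plane waves with k = √(2m(E − V))/ℏ: k₁ = √(2·2.91·5.83) = 5.825, k₂ = √(2·2.91·0.35) = 1.427.
Matching ψ and ψ′ at x = 0 gives r = (k₁ − k₂)/(k₁ + k₂), so R = r² = 0.3677 and T = 1 − R = 0.6323.

R = 0.368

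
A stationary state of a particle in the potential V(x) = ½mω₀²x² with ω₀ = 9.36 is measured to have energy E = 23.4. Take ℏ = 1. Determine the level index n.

Invert E_n = (n + ½)ℏω₀: n = E/ℏω₀ − ½ = 2.000, so n = 2.

n = 2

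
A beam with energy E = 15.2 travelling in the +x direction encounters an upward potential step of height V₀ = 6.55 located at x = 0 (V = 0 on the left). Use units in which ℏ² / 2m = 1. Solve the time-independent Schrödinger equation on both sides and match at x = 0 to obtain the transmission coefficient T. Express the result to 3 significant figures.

T = 0.980

The wavenumbers are k₁ = √(2mE)/ℏ = 3.899 on the left and k₂ = √(2m(E − V₀))/ℏ = 2.941 on the right.
Matching ψ and ψ′ at x = 0 gives r = (k₁ − k₂)/(k₁ + k₂), so R = r² = 0.01960 and T = 1 − R = 0.9804.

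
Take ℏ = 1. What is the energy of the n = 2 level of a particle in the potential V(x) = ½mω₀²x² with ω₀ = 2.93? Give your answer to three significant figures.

Using E_n = (n + ½)ℏω₀: E_2 = 2.5 × 2.93 = 7.325.

E = 7.33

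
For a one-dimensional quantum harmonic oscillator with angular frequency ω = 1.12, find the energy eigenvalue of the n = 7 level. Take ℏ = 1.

The oscillator eigenvalues are E_n = ℏω(n + ½), so E_7 = 1.12 × 7.5 = 8.400.

E = 8.40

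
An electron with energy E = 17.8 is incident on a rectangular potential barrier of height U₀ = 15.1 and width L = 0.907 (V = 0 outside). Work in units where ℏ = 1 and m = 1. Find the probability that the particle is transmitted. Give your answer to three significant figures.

T = 0.533

Above the barrier the interior wavenumber is k₂ = √(2m(E − U₀))/ℏ = 2.324, giving phase k₂L = 2.108.
T = [1 + U₀² sin²(k₂L) / (4E(E − U₀))]⁻¹ = 1/1.876 = 0.533.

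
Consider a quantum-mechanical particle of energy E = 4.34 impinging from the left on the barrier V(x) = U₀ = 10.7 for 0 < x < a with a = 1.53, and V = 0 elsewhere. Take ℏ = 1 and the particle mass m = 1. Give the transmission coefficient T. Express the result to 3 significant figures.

T = 0.0000702

E < U₀: inside the barrier ψ ∝ e^{±κx} with κ = √(2m(U₀ − E))/ℏ = 3.567.
κa = 5.457, sinh(κa) = 117.2.
Matching ψ, ψ′ at both faces gives T = [1 + U₀² sinh²(κa) / (4E(U₀ − E))]⁻¹ = 1/14240 = 0.0000702.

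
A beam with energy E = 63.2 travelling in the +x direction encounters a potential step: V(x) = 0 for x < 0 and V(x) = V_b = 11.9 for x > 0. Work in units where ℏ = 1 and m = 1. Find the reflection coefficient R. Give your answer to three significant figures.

R = 0.00272

The wavenumbers are k₁ = √(2mE)/ℏ = 11.24 on the left and k₂ = √(2m(E − V_b))/ℏ = 10.13 on the right.
Continuity of ψ and ψ′ at the step yields the reflection amplitude r = (k₁ − k₂)/(k₁ + k₂) = 0.05211; thus R = |r|² = 0.002715, T = 0.9973.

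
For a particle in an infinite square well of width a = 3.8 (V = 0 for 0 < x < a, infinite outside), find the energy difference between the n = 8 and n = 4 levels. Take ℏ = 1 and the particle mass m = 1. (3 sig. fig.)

ΔE = 16.4

E_n = n²π²ℏ²/(2ma²), so ΔE = (8² − 4²) π²ℏ²/(2ma²).
ΔE = 48 × π² / (2 × 1 × 3.8²) = 16.40.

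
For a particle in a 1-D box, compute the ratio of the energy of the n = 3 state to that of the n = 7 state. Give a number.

0.183673

E_n = n²π²ℏ²/(2mL²) so the ratio is n₂²/n₁² = 9/49 = 0.183673.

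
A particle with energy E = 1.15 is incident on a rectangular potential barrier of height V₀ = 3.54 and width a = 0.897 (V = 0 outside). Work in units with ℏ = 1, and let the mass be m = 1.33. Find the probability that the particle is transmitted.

E < V₀: inside the barrier ψ ∝ e^{±κx} with κ = √(2m(V₀ − E))/ℏ = 2.521.
κa = 2.262, sinh(κa) = 4.748.
Matching ψ, ψ′ at both faces gives T = [1 + V₀² sinh²(κa) / (4E(V₀ − E))]⁻¹ = 1/26.69 = 0.0375.

T = 0.0375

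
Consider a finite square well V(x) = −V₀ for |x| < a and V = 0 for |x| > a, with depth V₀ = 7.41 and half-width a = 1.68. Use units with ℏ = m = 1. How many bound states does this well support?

N = 5

The dimensionless depth is z₀ = a√(2mV₀)/ℏ = 1.68 × √(14.82) = 6.467.
The even/odd transcendental equations gain one root per π/2 in z₀, giving N = 1 + ⌊2z₀/π⌋ = 1 + ⌊4.117⌋ = 5.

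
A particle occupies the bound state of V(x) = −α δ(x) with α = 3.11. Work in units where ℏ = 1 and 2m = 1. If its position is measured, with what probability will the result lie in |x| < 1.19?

P = 0.975

The normalised bound state is ψ = √κ e^{−κ|x|} with κ = mα/ℏ² = 1.555.
P(|x| < d) = ∫_{−d}^{d} κ e^{−2κ|x|} dx = 1 − e^{−2κd} = 1 − e^{−3.701} = 0.9753.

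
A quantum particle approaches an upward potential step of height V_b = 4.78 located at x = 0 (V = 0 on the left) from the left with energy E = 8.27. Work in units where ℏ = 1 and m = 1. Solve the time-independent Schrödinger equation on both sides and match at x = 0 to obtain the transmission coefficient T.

The wavenumbers are k₁ = √(2mE)/ℏ = 4.067 on the left and k₂ = √(2m(E − V_b))/ℏ = 2.642 on the right.
Continuity of ψ and ψ′ at the step yields the reflection amplitude r = (k₁ − k₂)/(k₁ + k₂) = 0.2124; thus R = |r|² = 0.04511, T = 0.9549.

T = 0.955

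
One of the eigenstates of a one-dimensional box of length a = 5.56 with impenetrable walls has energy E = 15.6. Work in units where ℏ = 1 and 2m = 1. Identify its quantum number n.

n = 7

For an infinite well E_n = n²π²ℏ²/(2ma²), so n = (a/πℏ)√(2mE).
n = (5.56/π) × √(2 × 0.5 × 15.6) = 6.990 → n = 7.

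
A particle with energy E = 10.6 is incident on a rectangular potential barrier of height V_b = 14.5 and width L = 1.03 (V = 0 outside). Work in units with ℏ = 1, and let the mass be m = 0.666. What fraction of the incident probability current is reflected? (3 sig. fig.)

R = 0.972

Since E < V_b the interior solution is evanescent with decay constant κ = √(2m(V_b − E))/ℏ = 2.279.
κL = 2.348, sinh(κL) = 5.182.
The exact tunnelling result is T⁻¹ = 1 + V_b² sinh²(κL) / [4E(V_b − E)] = 35.15, so T = 0.0285.
R = 1 − T = 0.972.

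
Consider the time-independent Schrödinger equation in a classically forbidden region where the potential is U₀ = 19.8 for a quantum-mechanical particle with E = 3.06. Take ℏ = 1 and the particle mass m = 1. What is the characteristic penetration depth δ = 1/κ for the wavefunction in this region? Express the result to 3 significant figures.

Since E < U₀ the TISE in this region is ψ'' = κ²ψ with κ = √(2m(U₀ − E))/ℏ.
κ = √(2 × 1 × 16.74) = 5.786. The penetration depth is δ = 1/κ = 0.173.

δ = 0.173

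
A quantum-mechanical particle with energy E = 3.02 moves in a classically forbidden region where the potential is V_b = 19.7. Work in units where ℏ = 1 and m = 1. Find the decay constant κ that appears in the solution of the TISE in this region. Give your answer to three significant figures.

κ = 5.78

Since E < V_b the TISE in this region is ψ'' = κ²ψ with κ = √(2m(V_b − E))/ℏ.
κ = √(2 × 1 × 16.68) = 5.776.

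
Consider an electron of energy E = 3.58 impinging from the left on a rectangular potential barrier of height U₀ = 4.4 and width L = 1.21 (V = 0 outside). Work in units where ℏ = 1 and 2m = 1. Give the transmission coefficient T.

Since E < U₀ the interior solution is evanescent with decay constant κ = √(2m(U₀ − E))/ℏ = 0.9055.
κL = 1.096, sinh(κL) = 1.328.
The exact tunnelling result is T⁻¹ = 1 + U₀² sinh²(κL) / [4E(U₀ − E)] = 3.910, so T = 0.256.

T = 0.256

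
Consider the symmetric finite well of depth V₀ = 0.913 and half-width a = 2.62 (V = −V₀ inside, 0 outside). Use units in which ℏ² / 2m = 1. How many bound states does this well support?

Define the well-strength parameter z₀ = (a/ℏ)√(2mV₀) = 2.62 × √(2·0.5·0.913) = 2.503.
The even/odd transcendental equations gain one root per π/2 in z₀, giving N = 1 + ⌊2z₀/π⌋ = 1 + ⌊1.594⌋ = 2.

N = 2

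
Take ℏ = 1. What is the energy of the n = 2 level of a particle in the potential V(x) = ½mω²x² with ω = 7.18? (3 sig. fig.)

E = 18.0

The oscillator eigenvalues are E_n = ℏω(n + ½), so E_2 = 7.18 × 2.5 = 17.95.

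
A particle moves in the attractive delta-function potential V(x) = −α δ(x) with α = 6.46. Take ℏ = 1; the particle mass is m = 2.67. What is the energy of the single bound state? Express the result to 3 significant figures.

E = -55.7

For x ≠ 0 the bound state is ψ ∝ e^{−κ|x|}; integrating the TISE across the delta gives the cusp condition 2κ = 2mα/ℏ², so κ = 17.25.
Then E = −ℏ²κ²/(2m) = −mα²/(2ℏ²) = -55.71.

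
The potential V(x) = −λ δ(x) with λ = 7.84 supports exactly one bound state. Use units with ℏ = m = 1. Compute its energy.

For x ≠ 0 the bound state is ψ ∝ e^{−κ|x|}; integrating the TISE across the delta gives the cusp condition 2κ = 2mλ/ℏ², so κ = 7.840.
Then E = −ℏ²κ²/(2m) = −mλ²/(2ℏ²) = -30.73.

E = -30.7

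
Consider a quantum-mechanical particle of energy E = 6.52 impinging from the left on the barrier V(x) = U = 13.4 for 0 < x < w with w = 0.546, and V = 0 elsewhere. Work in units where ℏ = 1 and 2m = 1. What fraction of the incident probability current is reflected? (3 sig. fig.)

E < U: inside the barrier ψ ∝ e^{±κx} with κ = √(2m(U − E))/ℏ = 2.623.
κw = 1.432, sinh(κw) = 1.974.
The exact tunnelling result is T⁻¹ = 1 + U² sinh²(κw) / [4E(U − E)] = 4.901, so T = 0.204.
R = 1 − T = 0.796.

R = 0.796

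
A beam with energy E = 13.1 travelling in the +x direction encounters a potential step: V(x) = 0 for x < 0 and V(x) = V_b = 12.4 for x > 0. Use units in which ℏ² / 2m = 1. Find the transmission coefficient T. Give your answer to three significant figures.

The wavenumbers are k₁ = √(2mE)/ℏ = 3.619 on the left and k₂ = √(2m(E − V_b))/ℏ = 0.8367 on the right.
Matching ψ and ψ′ at x = 0 gives r = (k₁ − k₂)/(k₁ + k₂), so R = r² = 0.3900 and T = 1 − R = 0.6100.

T = 0.610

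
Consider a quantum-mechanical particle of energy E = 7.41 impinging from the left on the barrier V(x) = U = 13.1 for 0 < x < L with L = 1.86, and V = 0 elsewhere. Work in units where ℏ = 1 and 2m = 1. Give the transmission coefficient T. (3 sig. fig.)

T = 0.000550

Since E < U the interior solution is evanescent with decay constant κ = √(2m(U − E))/ℏ = 2.385.
κL = 4.437, sinh(κL) = 42.25.
The exact tunnelling result is T⁻¹ = 1 + U² sinh²(κL) / [4E(U − E)] = 1817, so T = 0.000550.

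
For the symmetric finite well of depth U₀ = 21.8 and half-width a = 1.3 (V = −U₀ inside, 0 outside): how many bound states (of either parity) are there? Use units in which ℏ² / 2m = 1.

Define the well-strength parameter z₀ = (a/ℏ)√(2mU₀) = 1.3 × √(2·0.5·21.8) = 6.070.
The even/odd transcendental equations gain one root per π/2 in z₀, giving N = 1 + ⌊2z₀/π⌋ = 1 + ⌊3.864⌋ = 4.

N = 4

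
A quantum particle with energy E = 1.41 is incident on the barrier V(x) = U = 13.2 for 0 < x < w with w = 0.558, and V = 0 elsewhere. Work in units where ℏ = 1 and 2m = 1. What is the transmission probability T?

E < U: inside the barrier ψ ∝ e^{±κx} with κ = √(2m(U − E))/ℏ = 3.434.
κw = 1.916, sinh(κw) = 3.323.
Matching ψ, ψ′ at both faces gives T = [1 + U² sinh²(κw) / (4E(U − E))]⁻¹ = 1/29.94 = 0.0334.

T = 0.0334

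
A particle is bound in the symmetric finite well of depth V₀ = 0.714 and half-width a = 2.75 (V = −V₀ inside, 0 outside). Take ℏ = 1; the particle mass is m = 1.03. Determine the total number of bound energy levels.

N = 3

Define the well-strength parameter z₀ = (a/ℏ)√(2mV₀) = 2.75 × √(2·1.03·0.714) = 3.335.
The even/odd transcendental equations gain one root per π/2 in z₀, giving N = 1 + ⌊2z₀/π⌋ = 1 + ⌊2.123⌋ = 3.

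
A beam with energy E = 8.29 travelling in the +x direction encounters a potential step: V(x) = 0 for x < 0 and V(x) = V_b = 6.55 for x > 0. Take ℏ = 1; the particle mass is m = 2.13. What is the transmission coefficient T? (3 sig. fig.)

On each side the TISE gives plane waves with k = √(2m(E − V))/ℏ: k₁ = √(2·2.13·8.29) = 5.943, k₂ = √(2·2.13·1.74) = 2.723.
Continuity of ψ and ψ′ at the step yields the reflection amplitude r = (k₁ − k₂)/(k₁ + k₂) = 0.3716; thus R = |r|² = 0.1381, T = 0.8619.

T = 0.862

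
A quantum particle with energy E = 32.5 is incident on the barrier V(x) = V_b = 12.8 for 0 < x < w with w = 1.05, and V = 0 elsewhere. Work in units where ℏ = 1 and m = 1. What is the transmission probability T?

T = 0.994

E > V_b: inside the barrier k₂ = √(2m(E − V_b))/ℏ = 6.277, k₂w = 6.591.
Matching at both interfaces gives T⁻¹ = 1 + V_b² sin²(k₂w) / [4E(E − V_b)] = 1.006, hence T = 0.994.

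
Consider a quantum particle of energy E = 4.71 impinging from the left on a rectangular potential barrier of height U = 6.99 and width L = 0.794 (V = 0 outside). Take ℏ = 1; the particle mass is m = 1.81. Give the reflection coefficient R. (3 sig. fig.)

R = 0.964

E < U: inside the barrier ψ ∝ e^{±κx} with κ = √(2m(U − E))/ℏ = 2.873.
κL = 2.281, sinh(κL) = 4.843.
The exact tunnelling result is T⁻¹ = 1 + U² sinh²(κL) / [4E(U − E)] = 27.67, so T = 0.0361.
R = 1 − T = 0.964.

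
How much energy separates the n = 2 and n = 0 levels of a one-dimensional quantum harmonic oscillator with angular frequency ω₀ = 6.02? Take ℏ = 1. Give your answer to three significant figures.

E_n = ℏω₀(n + ½), so ΔE = (2 − 0) ℏω₀ = 2 × 6.02 = 12.04.

ΔE = 12.0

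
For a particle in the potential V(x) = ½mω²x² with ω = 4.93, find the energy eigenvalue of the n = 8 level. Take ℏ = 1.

E = 41.9

Using E_n = (n + ½)ℏω: E_8 = 8.5 × 4.93 = 41.91.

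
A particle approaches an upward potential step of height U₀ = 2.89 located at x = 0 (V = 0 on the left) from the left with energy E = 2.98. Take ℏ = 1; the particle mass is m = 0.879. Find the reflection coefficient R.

R = 0.495

On each side the TISE gives plane waves with k = √(2m(E − V))/ℏ: k₁ = √(2·0.879·2.98) = 2.289, k₂ = √(2·0.879·0.09) = 0.3978.
Continuity of ψ and ψ′ at the step yields the reflection amplitude r = (k₁ − k₂)/(k₁ + k₂) = 0.7039; thus R = |r|² = 0.4955, T = 0.5045.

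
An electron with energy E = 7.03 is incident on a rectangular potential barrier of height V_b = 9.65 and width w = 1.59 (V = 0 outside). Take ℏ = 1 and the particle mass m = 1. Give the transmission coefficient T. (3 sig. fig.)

T = 0.00218

E < V_b: inside the barrier ψ ∝ e^{±κx} with κ = √(2m(V_b − E))/ℏ = 2.289.
κw = 3.640, sinh(κw) = 19.03.
The exact tunnelling result is T⁻¹ = 1 + V_b² sinh²(κw) / [4E(V_b − E)] = 458.6, so T = 0.00218.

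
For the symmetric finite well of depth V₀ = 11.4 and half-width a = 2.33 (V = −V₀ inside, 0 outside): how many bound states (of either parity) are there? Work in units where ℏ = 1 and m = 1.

Define the well-strength parameter z₀ = (a/ℏ)√(2mV₀) = 2.33 × √(2·1·11.4) = 11.13.
A new bound state (alternating even/odd) appears each time z₀ passes a multiple of π/2, so N = ⌊2z₀/π⌋ + 1 = ⌊7.083⌋ + 1 = 8.

N = 8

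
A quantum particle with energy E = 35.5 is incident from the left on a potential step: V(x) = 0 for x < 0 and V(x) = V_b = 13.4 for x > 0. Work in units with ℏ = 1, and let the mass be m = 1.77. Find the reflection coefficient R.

The wavenumbers are k₁ = √(2mE)/ℏ = 11.21 on the left and k₂ = √(2m(E − V_b))/ℏ = 8.845 on the right.
Continuity of ψ and ψ′ at the step yields the reflection amplitude r = (k₁ − k₂)/(k₁ + k₂) = 0.1179; thus R = |r|² = 0.01391, T = 0.9861.

R = 0.0139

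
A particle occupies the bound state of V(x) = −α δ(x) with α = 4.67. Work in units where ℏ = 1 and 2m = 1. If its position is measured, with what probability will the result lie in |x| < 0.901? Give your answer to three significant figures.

The normalised bound state is ψ = √κ e^{−κ|x|} with κ = mα/ℏ² = 2.335.
P(|x| < d) = ∫_{−d}^{d} κ e^{−2κ|x|} dx = 1 − e^{−2κd} = 1 − e^{−4.208} = 0.9851.

P = 0.985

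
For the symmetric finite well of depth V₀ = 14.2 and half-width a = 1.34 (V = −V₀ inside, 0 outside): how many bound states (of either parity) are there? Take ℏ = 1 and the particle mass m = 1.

The dimensionless depth is z₀ = a√(2mV₀)/ℏ = 1.34 × √(28.40) = 7.141.
A new bound state (alternating even/odd) appears each time z₀ passes a multiple of π/2, so N = ⌊2z₀/π⌋ + 1 = ⌊4.546⌋ + 1 = 5.

N = 5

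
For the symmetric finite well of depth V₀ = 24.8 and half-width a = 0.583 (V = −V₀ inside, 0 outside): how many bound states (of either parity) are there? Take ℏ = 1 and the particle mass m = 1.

Define the well-strength parameter z₀ = (a/ℏ)√(2mV₀) = 0.583 × √(2·1·24.8) = 4.106.
The even/odd transcendental equations gain one root per π/2 in z₀, giving N = 1 + ⌊2z₀/π⌋ = 1 + ⌊2.614⌋ = 3.

N = 3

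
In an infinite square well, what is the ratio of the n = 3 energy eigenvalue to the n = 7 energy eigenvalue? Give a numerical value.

0.183673

E_n = n²π²ℏ²/(2mL²) so the ratio is n₂²/n₁² = 9/49 = 0.183673.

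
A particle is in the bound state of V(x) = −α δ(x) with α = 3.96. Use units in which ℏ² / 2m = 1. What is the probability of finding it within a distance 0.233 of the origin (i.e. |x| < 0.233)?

P = 0.603

The normalised bound state is ψ = √κ e^{−κ|x|} with κ = mα/ℏ² = 1.980.
P(|x| < d) = ∫_{−d}^{d} κ e^{−2κ|x|} dx = 1 − e^{−2κd} = 1 − e^{−0.9227} = 0.6025.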